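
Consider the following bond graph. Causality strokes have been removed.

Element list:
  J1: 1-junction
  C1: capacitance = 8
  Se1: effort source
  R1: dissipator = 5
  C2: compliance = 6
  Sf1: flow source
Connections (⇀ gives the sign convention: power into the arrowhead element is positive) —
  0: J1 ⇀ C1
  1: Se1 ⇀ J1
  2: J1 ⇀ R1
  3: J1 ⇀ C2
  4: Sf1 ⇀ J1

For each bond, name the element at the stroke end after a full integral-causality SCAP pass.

#0 stroke→J1
#1 stroke→J1
#2 stroke→J1
#3 stroke→J1
#4 stroke→Sf1

#1 →J1  (Se1 fixes effort; stroke away)
#4 →Sf1  (Sf1 fixes flow; stroke at Sf1)
#0 →J1  (1-jn J1 has f-setter on 4)
#2 →J1  (J1: bond 4 brought flow, rest push out)
#3 →J1  (common-f at J1 fixed by 4)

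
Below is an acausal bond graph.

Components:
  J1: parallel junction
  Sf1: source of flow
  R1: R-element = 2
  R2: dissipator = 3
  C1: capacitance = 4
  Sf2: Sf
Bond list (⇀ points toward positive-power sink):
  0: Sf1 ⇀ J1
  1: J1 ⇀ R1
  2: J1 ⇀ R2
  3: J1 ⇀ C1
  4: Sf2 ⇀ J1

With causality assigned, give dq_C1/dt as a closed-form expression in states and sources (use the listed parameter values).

bond 0 |Sf1  (Sf1 fixes flow; stroke at Sf1)
bond 4 |Sf2  (Sf2 fixes flow; stroke at Sf2)
bond 3 |J1  (C1 outputs effort q/C1)
bond 1 |R1  (J1 effort already set via bond 3)
bond 2 |R2  (J1 effort already set via bond 3)

dq_C1/dt = F_Sf1 + F_Sf2 - 5*q_C1/24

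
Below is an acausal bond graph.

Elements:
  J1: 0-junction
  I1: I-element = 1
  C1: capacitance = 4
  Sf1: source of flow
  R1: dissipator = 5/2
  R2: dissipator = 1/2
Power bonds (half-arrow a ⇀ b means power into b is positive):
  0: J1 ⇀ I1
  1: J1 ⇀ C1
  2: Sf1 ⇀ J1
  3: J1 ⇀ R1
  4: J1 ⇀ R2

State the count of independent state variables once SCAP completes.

bond 2 stroke at Sf1  (Sf1 (Sf) sets flow on bond)
bond 0 stroke at I1  (I1: I, integral causality)
bond 1 stroke at J1  (prefer integral on C1)
bond 3 stroke at R1  (J1 effort already set via bond 1)
bond 4 stroke at R2  (common-e at J1 fixed by 1)

2  (C1, I1 all integral)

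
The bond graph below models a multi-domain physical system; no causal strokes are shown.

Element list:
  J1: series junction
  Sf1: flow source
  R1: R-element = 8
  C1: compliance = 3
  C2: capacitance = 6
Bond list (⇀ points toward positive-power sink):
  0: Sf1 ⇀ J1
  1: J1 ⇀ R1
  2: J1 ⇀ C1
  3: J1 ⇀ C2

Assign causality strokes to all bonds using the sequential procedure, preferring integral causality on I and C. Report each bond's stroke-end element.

b0 stroke→Sf1
b1 stroke→J1
b2 stroke→J1
b3 stroke→J1

b0 →Sf1  (Sf1 (Sf) sets flow on bond)
b1 →J1  (J1 flow already set via bond 0)
b2 →J1  (J1 flow already set via bond 0)
b3 →J1  (J1: bond 0 brought flow, rest push out)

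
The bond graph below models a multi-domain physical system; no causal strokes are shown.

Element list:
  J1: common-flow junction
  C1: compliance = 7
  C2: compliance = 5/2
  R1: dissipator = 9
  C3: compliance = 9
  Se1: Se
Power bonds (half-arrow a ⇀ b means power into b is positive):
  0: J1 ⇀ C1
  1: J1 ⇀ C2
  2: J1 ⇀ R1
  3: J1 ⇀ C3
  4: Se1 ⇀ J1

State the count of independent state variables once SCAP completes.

3  (C1, C2, C3 all integral)

bond 4 stroke at J1  (Se1 (Se) sets effort on bond)
bond 0 stroke at J1  (C1 outputs effort q/C1)
bond 1 stroke at J1  (C2: C, integral causality)
bond 3 stroke at J1  (C3: C, integral causality)
bond 2 stroke at R1  (J1: last free bond brings flow in)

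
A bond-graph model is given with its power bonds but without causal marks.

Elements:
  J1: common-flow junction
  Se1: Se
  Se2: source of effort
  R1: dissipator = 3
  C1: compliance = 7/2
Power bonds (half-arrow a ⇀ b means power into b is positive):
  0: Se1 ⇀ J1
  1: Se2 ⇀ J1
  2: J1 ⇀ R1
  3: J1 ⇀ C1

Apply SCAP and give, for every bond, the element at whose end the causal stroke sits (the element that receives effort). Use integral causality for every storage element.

β0 stroke→J1
β1 stroke→J1
β2 stroke→R1
β3 stroke→J1

bond 0 stroke at J1  (Se1 (Se) sets effort on bond)
bond 1 stroke at J1  (Se2 (Se) sets effort on bond)
bond 3 stroke at J1  (prefer integral on C1)
bond 2 stroke at R1  (J1 needs exactly one f-in)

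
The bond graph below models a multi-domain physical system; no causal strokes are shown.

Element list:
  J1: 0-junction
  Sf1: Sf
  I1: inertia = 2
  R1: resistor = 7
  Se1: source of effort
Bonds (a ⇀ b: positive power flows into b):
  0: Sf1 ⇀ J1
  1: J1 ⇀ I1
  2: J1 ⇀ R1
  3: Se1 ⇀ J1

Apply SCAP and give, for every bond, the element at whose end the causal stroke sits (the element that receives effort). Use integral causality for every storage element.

#0 stroke at Sf1  (Sf1 fixes flow; stroke at Sf1)
#3 stroke at J1  (Se1 fixes effort; stroke away)
#1 stroke at I1  (J1: bond 3 brought effort, rest push out)
#2 stroke at R1  (J1: bond 3 brought effort, rest push out)

bond 0 stroke at Sf1
bond 1 stroke at I1
bond 2 stroke at R1
bond 3 stroke at J1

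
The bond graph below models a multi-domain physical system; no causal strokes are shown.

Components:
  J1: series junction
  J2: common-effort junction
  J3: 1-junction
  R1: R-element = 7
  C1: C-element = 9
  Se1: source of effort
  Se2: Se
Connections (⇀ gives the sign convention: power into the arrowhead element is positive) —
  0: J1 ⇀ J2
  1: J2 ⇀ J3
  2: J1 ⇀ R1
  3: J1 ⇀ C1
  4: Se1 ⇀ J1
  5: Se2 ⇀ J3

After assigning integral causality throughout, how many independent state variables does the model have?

b4 stroke at J1  (Se1 (Se) sets effort on bond)
b5 stroke at J3  (Se2: effort source, stroke at far end)
b1 stroke at J2  (J3: last free bond brings flow in)
b0 stroke at J1  (J2 effort already set via bond 1)
b3 stroke at J1  (C1 integral (e out))
b2 stroke at R1  (J1 needs exactly one f-in)

1  (C1 all integral)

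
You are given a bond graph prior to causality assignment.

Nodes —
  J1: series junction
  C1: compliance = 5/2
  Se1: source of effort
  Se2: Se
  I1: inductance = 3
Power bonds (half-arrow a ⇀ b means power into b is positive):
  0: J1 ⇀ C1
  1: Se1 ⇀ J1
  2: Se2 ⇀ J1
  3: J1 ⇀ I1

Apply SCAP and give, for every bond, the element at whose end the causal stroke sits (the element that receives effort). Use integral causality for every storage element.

#0 stroke at J1
#1 stroke at J1
#2 stroke at J1
#3 stroke at I1

#1 →J1  (source Se1 imposes e)
#2 →J1  (Se2 fixes effort; stroke away)
#0 →J1  (C1 outputs effort q/C1)
#3 →I1  (J1: last free bond brings flow in)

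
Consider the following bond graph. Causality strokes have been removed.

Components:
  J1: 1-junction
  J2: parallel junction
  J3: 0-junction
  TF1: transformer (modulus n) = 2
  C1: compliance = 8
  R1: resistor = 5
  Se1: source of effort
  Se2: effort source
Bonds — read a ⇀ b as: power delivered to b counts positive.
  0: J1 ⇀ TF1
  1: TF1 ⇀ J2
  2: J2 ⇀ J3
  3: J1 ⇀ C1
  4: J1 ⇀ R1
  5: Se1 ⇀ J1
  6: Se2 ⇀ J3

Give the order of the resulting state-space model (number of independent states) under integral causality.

1  (C1 all integral)

β5 →J1  (Se1: effort source, stroke at far end)
β6 →J3  (Se2 fixes effort; stroke away)
β2 →J2  (common-e at J3 fixed by 6)
β1 →TF1  (0-jn J2 has e-setter on 2)
β0 →J1  (TF1 one-in-one-out from 1)
β3 →J1  (C1 outputs effort q/C1)
β4 →R1  (closing 1-jn rule on J1)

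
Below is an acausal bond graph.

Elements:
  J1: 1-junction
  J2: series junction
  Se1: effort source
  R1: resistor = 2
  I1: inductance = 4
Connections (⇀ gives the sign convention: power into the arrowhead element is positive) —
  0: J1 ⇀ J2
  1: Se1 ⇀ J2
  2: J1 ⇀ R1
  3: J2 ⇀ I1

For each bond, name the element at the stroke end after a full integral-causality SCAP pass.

b0 stroke at J2
b1 stroke at J2
b2 stroke at J1
b3 stroke at I1

β1 →J2  (Se1 fixes effort; stroke away)
β3 →I1  (I1 outputs flow p/I1)
β0 →J2  (1-jn J2 has f-setter on 3)
β2 →J1  (J1: bond 0 brought flow, rest push out)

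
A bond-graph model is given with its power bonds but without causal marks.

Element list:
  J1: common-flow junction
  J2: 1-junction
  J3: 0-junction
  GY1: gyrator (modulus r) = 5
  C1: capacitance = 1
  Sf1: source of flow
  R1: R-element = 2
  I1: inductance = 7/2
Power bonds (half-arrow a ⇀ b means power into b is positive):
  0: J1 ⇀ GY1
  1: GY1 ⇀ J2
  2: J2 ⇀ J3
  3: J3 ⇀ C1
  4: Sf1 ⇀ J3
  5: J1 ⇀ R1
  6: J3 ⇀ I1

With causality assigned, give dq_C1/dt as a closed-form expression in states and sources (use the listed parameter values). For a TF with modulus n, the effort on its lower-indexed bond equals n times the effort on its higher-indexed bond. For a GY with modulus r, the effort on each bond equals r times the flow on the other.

dq_C1/dt = F_Sf1 - 2*p_I1/7 - 2*q_C1/25

b4 |Sf1  (Sf1 (Sf) sets flow on bond)
b3 |J3  (prefer integral on C1)
b2 |J2  (J3 effort already set via bond 3)
b6 |I1  (J3: bond 3 brought effort, rest push out)
b1 |GY1  (J2 needs exactly one f-in)
b0 |GY1  (through GY1, causality inverts; strokes same side of GY1)
b5 |J1  (J1 flow already set via bond 0)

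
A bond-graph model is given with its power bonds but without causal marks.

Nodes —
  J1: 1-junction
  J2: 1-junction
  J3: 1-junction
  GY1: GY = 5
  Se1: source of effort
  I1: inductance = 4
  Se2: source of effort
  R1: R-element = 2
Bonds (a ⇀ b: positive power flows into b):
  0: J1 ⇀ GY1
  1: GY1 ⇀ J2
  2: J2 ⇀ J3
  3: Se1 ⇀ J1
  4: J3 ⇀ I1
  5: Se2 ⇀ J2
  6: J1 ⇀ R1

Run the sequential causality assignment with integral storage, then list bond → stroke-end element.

b3 →J1  (Se1 fixes effort; stroke away)
b5 →J2  (source Se2 imposes e)
b4 →I1  (I1 integral (f out))
b2 →J3  (J3 flow already set via bond 4)
b1 →J2  (J2 flow already set via bond 2)
b0 →J1  (GY1 both-in/both-out from 1)
b6 →R1  (closing 1-jn rule on J1)

bond 0 stroke at J1
bond 1 stroke at J2
bond 2 stroke at J3
bond 3 stroke at J1
bond 4 stroke at I1
bond 5 stroke at J2
bond 6 stroke at R1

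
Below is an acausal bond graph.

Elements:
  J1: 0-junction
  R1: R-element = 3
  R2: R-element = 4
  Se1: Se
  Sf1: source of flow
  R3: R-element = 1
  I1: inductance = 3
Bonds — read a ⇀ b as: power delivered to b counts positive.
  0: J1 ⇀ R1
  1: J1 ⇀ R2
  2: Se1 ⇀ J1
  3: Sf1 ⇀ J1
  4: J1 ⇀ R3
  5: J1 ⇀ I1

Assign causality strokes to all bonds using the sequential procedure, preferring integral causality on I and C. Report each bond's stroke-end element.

#0 stroke at R1
#1 stroke at R2
#2 stroke at J1
#3 stroke at Sf1
#4 stroke at R3
#5 stroke at I1

#2 stroke at J1  (Se1 (Se) sets effort on bond)
#3 stroke at Sf1  (Sf1 (Sf) sets flow on bond)
#0 stroke at R1  (common-e at J1 fixed by 2)
#1 stroke at R2  (0-jn J1 has e-setter on 2)
#4 stroke at R3  (common-e at J1 fixed by 2)
#5 stroke at I1  (J1: bond 2 brought effort, rest push out)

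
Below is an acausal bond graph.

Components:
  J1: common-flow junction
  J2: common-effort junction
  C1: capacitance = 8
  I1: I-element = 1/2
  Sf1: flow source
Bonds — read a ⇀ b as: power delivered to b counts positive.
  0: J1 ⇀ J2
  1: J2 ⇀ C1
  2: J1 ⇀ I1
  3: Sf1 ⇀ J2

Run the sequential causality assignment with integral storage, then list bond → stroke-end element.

β0 →J1
β1 →J2
β2 →I1
β3 →Sf1

#3 |Sf1  (Sf1 (Sf) sets flow on bond)
#1 |J2  (C1 outputs effort q/C1)
#0 |J1  (0-jn J2 has e-setter on 1)
#2 |I1  (J1 needs exactly one f-in)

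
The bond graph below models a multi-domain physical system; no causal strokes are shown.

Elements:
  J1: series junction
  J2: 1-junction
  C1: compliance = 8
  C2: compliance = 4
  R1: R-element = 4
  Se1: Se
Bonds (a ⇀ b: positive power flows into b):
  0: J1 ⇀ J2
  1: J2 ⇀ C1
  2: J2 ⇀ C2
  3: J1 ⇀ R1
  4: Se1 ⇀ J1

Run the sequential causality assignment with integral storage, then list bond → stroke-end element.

#4 stroke→J1  (source Se1 imposes e)
#1 stroke→J2  (C1: C, integral causality)
#2 stroke→J2  (C2 integral (e out))
#0 stroke→J1  (J2: last free bond brings flow in)
#3 stroke→R1  (J1 needs exactly one f-in)

b0 stroke at J1
b1 stroke at J2
b2 stroke at J2
b3 stroke at R1
b4 stroke at J1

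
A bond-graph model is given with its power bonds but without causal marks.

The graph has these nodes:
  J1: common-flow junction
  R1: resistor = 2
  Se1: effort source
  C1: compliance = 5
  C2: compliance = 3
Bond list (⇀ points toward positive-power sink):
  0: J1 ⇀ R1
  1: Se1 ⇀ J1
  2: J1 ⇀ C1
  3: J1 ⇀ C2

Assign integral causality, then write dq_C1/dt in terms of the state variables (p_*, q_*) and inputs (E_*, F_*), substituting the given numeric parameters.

bond 1 stroke at J1  (Se1 (Se) sets effort on bond)
bond 2 stroke at J1  (prefer integral on C1)
bond 3 stroke at J1  (C2 outputs effort q/C2)
bond 0 stroke at R1  (only one flow-in slot at J1)

dq_C1/dt = E_Se1/2 - q_C1/10 - q_C2/6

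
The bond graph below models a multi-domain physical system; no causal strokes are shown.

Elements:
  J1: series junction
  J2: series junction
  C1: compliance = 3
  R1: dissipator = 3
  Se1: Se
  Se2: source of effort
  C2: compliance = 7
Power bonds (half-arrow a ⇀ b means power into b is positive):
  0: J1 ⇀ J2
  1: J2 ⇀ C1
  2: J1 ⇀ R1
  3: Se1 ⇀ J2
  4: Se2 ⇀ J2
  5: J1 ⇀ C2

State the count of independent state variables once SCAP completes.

2  (C1, C2 all integral)

b3 →J2  (source Se1 imposes e)
b4 →J2  (source Se2 imposes e)
b1 →J2  (C1 integral (e out))
b0 →J1  (J2 needs exactly one f-in)
b5 →J1  (C2: C, integral causality)
b2 →R1  (closing 1-jn rule on J1)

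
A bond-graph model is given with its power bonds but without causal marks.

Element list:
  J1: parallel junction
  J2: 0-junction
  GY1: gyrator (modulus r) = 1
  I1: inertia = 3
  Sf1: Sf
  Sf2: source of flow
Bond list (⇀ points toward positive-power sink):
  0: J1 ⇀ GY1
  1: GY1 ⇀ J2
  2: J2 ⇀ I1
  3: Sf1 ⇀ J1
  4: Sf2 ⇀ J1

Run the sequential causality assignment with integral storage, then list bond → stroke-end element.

b3 |Sf1  (source Sf1 imposes f)
b4 |Sf2  (Sf2 fixes flow; stroke at Sf2)
b0 |J1  (J1 needs exactly one e-in)
b1 |J2  (GY1 both-in/both-out from 0)
b2 |I1  (J2: bond 1 brought effort, rest push out)

#0 |J1
#1 |J2
#2 |I1
#3 |Sf1
#4 |Sf2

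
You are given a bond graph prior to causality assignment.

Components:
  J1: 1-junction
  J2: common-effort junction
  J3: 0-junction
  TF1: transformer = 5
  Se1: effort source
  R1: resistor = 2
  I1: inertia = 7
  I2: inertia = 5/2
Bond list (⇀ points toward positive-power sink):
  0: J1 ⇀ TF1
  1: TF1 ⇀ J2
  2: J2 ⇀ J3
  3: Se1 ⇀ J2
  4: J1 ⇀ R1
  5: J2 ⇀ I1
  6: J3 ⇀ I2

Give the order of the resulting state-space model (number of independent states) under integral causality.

2  (I1, I2 all integral)

β3 →J2  (Se1 (Se) sets effort on bond)
β1 →TF1  (J2: bond 3 brought effort, rest push out)
β2 →J3  (J2 effort already set via bond 3)
β5 →I1  (0-jn J2 has e-setter on 3)
β6 →I2  (J3 effort already set via bond 2)
β0 →J1  (TF1: transformer flips bond 1)
β4 →R1  (closing 1-jn rule on J1)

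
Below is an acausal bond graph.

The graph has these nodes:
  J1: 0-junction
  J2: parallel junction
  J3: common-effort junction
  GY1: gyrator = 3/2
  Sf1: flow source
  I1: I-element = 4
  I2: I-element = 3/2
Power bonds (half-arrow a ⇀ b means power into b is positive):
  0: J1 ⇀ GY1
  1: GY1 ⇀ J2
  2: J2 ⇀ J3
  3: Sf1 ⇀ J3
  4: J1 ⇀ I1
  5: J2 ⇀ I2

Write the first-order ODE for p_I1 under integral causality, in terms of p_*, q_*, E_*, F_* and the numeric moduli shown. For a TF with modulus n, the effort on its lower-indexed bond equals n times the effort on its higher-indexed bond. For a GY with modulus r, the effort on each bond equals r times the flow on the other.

dp_I1/dt = -3*F_Sf1/2 + p_I2

#3 stroke→Sf1  (Sf1: flow source, stroke at near end)
#2 stroke→J3  (J3: last free bond brings effort in)
#4 stroke→I1  (I1 integral (f out))
#0 stroke→J1  (J1 needs exactly one e-in)
#1 stroke→J2  (GY1 both-in/both-out from 0)
#5 stroke→I2  (J2 effort already set via bond 1)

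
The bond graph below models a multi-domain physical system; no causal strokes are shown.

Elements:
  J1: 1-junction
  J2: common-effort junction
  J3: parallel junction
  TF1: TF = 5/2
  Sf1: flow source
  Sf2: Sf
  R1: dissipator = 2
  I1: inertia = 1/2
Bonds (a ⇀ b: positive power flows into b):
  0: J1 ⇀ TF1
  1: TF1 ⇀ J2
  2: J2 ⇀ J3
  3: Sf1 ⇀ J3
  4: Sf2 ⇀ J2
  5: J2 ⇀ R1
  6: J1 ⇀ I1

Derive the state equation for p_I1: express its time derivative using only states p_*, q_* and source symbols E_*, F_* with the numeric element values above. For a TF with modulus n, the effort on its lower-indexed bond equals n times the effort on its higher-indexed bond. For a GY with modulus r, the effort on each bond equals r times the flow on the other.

bond 3 |Sf1  (Sf1: flow source, stroke at near end)
bond 4 |Sf2  (Sf2: flow source, stroke at near end)
bond 2 |J3  (J3: last free bond brings effort in)
bond 6 |I1  (I1: I, integral causality)
bond 0 |J1  (J1: bond 6 brought flow, rest push out)
bond 1 |TF1  (TF1 one-in-one-out from 0)
bond 5 |J2  (J2 needs exactly one e-in)

dp_I1/dt = -5*F_Sf1 - 5*F_Sf2 - 25*p_I1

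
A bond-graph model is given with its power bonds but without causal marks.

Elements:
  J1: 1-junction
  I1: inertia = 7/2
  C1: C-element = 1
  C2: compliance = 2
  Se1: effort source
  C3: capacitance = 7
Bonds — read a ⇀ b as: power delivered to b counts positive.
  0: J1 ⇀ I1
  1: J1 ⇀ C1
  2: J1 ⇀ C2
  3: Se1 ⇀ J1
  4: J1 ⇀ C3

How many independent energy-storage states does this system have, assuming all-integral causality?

bond 3 stroke→J1  (Se1 (Se) sets effort on bond)
bond 0 stroke→I1  (prefer integral on I1)
bond 1 stroke→J1  (common-f at J1 fixed by 0)
bond 2 stroke→J1  (J1 flow already set via bond 0)
bond 4 stroke→J1  (1-jn J1 has f-setter on 0)

4  (C1, C2, C3, I1 all integral)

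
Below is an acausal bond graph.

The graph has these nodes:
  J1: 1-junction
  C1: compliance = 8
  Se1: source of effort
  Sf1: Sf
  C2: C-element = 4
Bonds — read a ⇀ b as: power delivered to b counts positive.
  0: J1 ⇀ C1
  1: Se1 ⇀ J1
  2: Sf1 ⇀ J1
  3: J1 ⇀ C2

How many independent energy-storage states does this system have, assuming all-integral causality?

bond 1 stroke at J1  (Se1 (Se) sets effort on bond)
bond 2 stroke at Sf1  (Sf1: flow source, stroke at near end)
bond 0 stroke at J1  (1-jn J1 has f-setter on 2)
bond 3 stroke at J1  (common-f at J1 fixed by 2)

2  (C1, C2 all integral)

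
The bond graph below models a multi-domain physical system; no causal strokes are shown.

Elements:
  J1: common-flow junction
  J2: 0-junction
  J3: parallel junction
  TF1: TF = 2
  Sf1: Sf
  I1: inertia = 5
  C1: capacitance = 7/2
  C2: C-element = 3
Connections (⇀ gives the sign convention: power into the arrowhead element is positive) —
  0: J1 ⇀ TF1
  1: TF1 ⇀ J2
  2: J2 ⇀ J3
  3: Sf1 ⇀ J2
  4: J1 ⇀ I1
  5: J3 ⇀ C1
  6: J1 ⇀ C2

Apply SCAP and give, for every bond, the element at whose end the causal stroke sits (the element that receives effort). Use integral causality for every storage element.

b0 →J1
b1 →TF1
b2 →J2
b3 →Sf1
b4 →I1
b5 →J3
b6 →J1

bond 3 →Sf1  (Sf1 (Sf) sets flow on bond)
bond 4 →I1  (I1 outputs flow p/I1)
bond 0 →J1  (1-jn J1 has f-setter on 4)
bond 6 →J1  (1-jn J1 has f-setter on 4)
bond 1 →TF1  (TF1: transformer flips bond 0)
bond 2 →J2  (closing 0-jn rule on J2)
bond 5 →J3  (only one effort-in slot at J3)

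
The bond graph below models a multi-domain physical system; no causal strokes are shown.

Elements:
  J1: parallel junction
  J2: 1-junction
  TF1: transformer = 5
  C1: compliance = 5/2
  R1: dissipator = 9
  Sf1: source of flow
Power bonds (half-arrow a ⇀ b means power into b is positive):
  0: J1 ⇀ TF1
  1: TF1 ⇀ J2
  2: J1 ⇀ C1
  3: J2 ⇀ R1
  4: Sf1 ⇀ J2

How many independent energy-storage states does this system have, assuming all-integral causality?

#4 →Sf1  (source Sf1 imposes f)
#1 →J2  (1-jn J2 has f-setter on 4)
#3 →J2  (common-f at J2 fixed by 4)
#0 →TF1  (TF TF1: opposite of bond 1)
#2 →J1  (J1 needs exactly one e-in)

1  (C1 all integral)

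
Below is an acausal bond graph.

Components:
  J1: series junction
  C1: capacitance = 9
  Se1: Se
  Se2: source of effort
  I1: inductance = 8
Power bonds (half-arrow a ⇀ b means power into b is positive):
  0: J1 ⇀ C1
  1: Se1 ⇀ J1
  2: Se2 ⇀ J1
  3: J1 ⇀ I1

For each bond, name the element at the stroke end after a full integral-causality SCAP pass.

β0 →J1
β1 →J1
β2 →J1
β3 →I1

#1 stroke→J1  (source Se1 imposes e)
#2 stroke→J1  (Se2: effort source, stroke at far end)
#0 stroke→J1  (C1 outputs effort q/C1)
#3 stroke→I1  (J1 needs exactly one f-in)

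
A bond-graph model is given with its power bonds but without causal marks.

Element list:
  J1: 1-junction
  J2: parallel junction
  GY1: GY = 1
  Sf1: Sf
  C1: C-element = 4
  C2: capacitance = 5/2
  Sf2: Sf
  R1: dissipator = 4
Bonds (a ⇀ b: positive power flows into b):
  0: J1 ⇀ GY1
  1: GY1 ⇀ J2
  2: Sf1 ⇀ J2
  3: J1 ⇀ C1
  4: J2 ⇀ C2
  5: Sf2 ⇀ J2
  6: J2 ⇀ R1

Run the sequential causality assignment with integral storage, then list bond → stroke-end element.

b2 stroke→Sf1  (Sf1 (Sf) sets flow on bond)
b5 stroke→Sf2  (Sf2: flow source, stroke at near end)
b3 stroke→J1  (C1 integral (e out))
b0 stroke→GY1  (closing 1-jn rule on J1)
b1 stroke→GY1  (GY1 both-in/both-out from 0)
b4 stroke→J2  (C2 integral (e out))
b6 stroke→R1  (0-jn J2 has e-setter on 4)

bond 0 |GY1
bond 1 |GY1
bond 2 |Sf1
bond 3 |J1
bond 4 |J2
bond 5 |Sf2
bond 6 |R1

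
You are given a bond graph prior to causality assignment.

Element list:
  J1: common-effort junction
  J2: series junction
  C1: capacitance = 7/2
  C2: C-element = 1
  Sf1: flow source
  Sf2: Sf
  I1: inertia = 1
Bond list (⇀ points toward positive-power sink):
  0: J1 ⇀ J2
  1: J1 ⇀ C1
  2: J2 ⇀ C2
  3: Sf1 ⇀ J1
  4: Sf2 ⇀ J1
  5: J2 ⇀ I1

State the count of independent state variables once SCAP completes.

bond 3 →Sf1  (Sf1: flow source, stroke at near end)
bond 4 →Sf2  (Sf2 (Sf) sets flow on bond)
bond 1 →J1  (C1: C, integral causality)
bond 0 →J2  (common-e at J1 fixed by 1)
bond 2 →J2  (prefer integral on C2)
bond 5 →I1  (only one flow-in slot at J2)

3  (C1, C2, I1 all integral)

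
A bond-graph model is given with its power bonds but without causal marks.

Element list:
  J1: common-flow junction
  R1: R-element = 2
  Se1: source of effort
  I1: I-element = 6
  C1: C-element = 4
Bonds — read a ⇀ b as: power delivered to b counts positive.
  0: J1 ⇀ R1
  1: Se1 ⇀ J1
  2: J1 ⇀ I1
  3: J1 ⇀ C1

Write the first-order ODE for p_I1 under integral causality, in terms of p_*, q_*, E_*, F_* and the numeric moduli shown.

bond 1 stroke→J1  (Se1 fixes effort; stroke away)
bond 2 stroke→I1  (I1 outputs flow p/I1)
bond 0 stroke→J1  (J1 flow already set via bond 2)
bond 3 stroke→J1  (1-jn J1 has f-setter on 2)

dp_I1/dt = E_Se1 - p_I1/3 - q_C1/4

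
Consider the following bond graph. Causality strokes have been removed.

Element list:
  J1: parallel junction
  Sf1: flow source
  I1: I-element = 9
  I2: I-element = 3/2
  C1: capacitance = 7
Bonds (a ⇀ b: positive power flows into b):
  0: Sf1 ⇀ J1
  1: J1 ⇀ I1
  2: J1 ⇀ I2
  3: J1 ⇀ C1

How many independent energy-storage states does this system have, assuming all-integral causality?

β0 stroke at Sf1  (Sf1 (Sf) sets flow on bond)
β1 stroke at I1  (I1 outputs flow p/I1)
β2 stroke at I2  (I2: I, integral causality)
β3 stroke at J1  (J1: last free bond brings effort in)

3  (C1, I1, I2 all integral)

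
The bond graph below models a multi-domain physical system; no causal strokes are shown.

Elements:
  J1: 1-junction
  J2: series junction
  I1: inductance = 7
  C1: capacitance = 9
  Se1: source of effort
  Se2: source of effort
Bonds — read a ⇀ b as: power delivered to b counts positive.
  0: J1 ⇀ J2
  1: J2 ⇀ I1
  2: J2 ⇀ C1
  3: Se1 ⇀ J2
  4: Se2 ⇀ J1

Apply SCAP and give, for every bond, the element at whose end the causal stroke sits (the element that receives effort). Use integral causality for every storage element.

#3 →J2  (Se1 (Se) sets effort on bond)
#4 →J1  (source Se2 imposes e)
#0 →J2  (J1: last free bond brings flow in)
#1 →I1  (I1 integral (f out))
#2 →J2  (J2: bond 1 brought flow, rest push out)

b0 stroke→J2
b1 stroke→I1
b2 stroke→J2
b3 stroke→J2
b4 stroke→J1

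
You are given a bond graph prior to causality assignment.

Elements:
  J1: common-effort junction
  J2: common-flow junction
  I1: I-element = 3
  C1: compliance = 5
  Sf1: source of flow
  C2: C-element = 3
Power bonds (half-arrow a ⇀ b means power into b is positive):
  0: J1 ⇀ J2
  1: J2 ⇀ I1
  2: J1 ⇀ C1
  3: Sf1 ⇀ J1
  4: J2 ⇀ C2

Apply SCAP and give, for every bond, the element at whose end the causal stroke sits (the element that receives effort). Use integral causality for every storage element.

b0 →J2
b1 →I1
b2 →J1
b3 →Sf1
b4 →J2

b3 |Sf1  (source Sf1 imposes f)
b1 |I1  (I1 integral (f out))
b0 |J2  (J2 flow already set via bond 1)
b4 |J2  (common-f at J2 fixed by 1)
b2 |J1  (J1: last free bond brings effort in)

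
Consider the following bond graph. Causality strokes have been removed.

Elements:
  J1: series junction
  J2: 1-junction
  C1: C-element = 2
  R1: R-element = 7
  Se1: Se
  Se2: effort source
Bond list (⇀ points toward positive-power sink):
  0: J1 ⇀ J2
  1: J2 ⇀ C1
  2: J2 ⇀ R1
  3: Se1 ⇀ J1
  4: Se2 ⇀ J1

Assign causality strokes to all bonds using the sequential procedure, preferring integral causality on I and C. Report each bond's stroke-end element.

b3 →J1  (source Se1 imposes e)
b4 →J1  (Se2: effort source, stroke at far end)
b0 →J2  (only one flow-in slot at J1)
b1 →J2  (prefer integral on C1)
b2 →R1  (J2: last free bond brings flow in)

b0 stroke at J2
b1 stroke at J2
b2 stroke at R1
b3 stroke at J1
b4 stroke at J1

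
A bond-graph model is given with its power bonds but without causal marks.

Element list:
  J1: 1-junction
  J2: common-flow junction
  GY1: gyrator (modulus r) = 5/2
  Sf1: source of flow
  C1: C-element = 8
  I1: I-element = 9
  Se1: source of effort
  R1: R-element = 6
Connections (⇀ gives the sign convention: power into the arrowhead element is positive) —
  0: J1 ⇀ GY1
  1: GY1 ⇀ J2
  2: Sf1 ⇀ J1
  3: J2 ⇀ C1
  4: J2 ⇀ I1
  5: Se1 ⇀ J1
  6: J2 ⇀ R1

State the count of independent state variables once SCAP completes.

2  (C1, I1 all integral)

#2 stroke→Sf1  (Sf1 fixes flow; stroke at Sf1)
#5 stroke→J1  (Se1 (Se) sets effort on bond)
#0 stroke→J1  (J1 flow already set via bond 2)
#1 stroke→J2  (GY1: gyrator matches bond 0)
#3 stroke→J2  (C1 outputs effort q/C1)
#4 stroke→I1  (I1 outputs flow p/I1)
#6 stroke→J2  (common-f at J2 fixed by 4)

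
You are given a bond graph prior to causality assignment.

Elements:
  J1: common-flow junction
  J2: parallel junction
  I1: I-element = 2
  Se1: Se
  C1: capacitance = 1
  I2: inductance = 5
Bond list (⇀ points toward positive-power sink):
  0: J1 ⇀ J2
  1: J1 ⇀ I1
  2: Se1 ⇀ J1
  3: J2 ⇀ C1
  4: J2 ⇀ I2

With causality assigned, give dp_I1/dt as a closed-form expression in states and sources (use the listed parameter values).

bond 2 →J1  (source Se1 imposes e)
bond 1 →I1  (prefer integral on I1)
bond 0 →J1  (J1: bond 1 brought flow, rest push out)
bond 3 →J2  (C1 outputs effort q/C1)
bond 4 →I2  (J2 effort already set via bond 3)

dp_I1/dt = E_Se1 - q_C1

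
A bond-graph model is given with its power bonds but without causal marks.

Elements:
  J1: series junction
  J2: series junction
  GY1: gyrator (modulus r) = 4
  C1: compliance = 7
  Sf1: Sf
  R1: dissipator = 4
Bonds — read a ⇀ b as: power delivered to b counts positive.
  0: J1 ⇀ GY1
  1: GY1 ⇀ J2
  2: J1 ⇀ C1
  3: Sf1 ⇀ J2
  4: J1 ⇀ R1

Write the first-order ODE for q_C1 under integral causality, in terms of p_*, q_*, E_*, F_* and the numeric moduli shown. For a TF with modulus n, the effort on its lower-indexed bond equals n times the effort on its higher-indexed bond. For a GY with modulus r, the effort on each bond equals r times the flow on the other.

#3 stroke→Sf1  (Sf1 (Sf) sets flow on bond)
#1 stroke→J2  (J2 flow already set via bond 3)
#0 stroke→J1  (through GY1, causality inverts; strokes same side of GY1)
#2 stroke→J1  (C1: C, integral causality)
#4 stroke→R1  (closing 1-jn rule on J1)

dq_C1/dt = -F_Sf1 - q_C1/28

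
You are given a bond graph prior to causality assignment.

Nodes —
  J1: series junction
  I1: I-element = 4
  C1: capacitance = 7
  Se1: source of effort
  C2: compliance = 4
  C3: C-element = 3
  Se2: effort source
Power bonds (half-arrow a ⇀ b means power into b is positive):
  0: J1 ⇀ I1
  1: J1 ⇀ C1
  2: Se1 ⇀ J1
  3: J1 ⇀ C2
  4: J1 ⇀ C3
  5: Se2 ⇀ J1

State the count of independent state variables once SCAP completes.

b2 |J1  (source Se1 imposes e)
b5 |J1  (Se2: effort source, stroke at far end)
b0 |I1  (prefer integral on I1)
b1 |J1  (common-f at J1 fixed by 0)
b3 |J1  (J1 flow already set via bond 0)
b4 |J1  (common-f at J1 fixed by 0)

4  (C1, C2, C3, I1 all integral)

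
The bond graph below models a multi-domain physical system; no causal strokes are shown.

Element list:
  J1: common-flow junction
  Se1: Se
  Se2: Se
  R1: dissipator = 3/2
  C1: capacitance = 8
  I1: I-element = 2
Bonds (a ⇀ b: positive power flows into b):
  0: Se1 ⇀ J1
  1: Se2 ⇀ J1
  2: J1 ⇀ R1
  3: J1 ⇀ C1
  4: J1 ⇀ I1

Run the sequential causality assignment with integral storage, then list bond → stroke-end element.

bond 0 stroke at J1  (Se1: effort source, stroke at far end)
bond 1 stroke at J1  (Se2 (Se) sets effort on bond)
bond 3 stroke at J1  (prefer integral on C1)
bond 4 stroke at I1  (I1: I, integral causality)
bond 2 stroke at J1  (common-f at J1 fixed by 4)

bond 0 |J1
bond 1 |J1
bond 2 |J1
bond 3 |J1
bond 4 |I1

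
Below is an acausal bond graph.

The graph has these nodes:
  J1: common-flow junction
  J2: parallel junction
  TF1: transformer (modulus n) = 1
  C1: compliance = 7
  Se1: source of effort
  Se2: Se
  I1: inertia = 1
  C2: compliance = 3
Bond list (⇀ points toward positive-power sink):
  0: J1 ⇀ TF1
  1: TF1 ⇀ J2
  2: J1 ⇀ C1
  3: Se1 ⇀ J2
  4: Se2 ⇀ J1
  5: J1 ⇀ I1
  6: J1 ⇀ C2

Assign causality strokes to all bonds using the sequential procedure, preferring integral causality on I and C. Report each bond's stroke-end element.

β3 →J2  (source Se1 imposes e)
β4 →J1  (Se2: effort source, stroke at far end)
β1 →TF1  (common-e at J2 fixed by 3)
β0 →J1  (through TF1, causality passes straight; one stroke at TF1)
β2 →J1  (C1: C, integral causality)
β5 →I1  (I1 integral (f out))
β6 →J1  (1-jn J1 has f-setter on 5)

bond 0 stroke at J1
bond 1 stroke at TF1
bond 2 stroke at J1
bond 3 stroke at J2
bond 4 stroke at J1
bond 5 stroke at I1
bond 6 stroke at J1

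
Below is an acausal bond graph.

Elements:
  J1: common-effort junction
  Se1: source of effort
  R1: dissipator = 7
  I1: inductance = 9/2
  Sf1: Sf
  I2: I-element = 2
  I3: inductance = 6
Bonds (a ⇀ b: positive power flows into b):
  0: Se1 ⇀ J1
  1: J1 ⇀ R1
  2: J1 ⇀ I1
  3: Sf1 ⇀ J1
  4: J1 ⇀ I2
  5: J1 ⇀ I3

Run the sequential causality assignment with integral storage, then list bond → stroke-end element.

b0 stroke→J1  (Se1 (Se) sets effort on bond)
b3 stroke→Sf1  (Sf1 fixes flow; stroke at Sf1)
b1 stroke→R1  (common-e at J1 fixed by 0)
b2 stroke→I1  (0-jn J1 has e-setter on 0)
b4 stroke→I2  (common-e at J1 fixed by 0)
b5 stroke→I3  (J1: bond 0 brought effort, rest push out)

bond 0 →J1
bond 1 →R1
bond 2 →I1
bond 3 →Sf1
bond 4 →I2
bond 5 →I3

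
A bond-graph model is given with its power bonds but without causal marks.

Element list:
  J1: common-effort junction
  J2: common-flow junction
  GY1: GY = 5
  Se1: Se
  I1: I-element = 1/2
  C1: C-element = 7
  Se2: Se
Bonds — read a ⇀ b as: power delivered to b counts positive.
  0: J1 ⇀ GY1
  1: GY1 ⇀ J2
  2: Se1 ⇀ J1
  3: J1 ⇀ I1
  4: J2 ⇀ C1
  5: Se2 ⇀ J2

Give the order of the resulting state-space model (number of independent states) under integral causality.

β2 →J1  (Se1 fixes effort; stroke away)
β5 →J2  (Se2 fixes effort; stroke away)
β0 →GY1  (0-jn J1 has e-setter on 2)
β3 →I1  (common-e at J1 fixed by 2)
β1 →GY1  (GY GY1: same side as bond 0)
β4 →J2  (J2: bond 1 brought flow, rest push out)

2  (C1, I1 all integral)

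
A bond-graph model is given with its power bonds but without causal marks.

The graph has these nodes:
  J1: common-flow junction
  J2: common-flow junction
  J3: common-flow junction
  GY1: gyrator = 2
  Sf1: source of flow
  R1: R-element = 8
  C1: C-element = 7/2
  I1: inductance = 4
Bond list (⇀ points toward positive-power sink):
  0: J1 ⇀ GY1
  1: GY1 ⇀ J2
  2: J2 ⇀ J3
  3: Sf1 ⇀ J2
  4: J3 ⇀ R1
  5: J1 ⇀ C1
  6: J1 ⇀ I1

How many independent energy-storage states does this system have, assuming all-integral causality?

2  (C1, I1 all integral)

b3 stroke at Sf1  (Sf1: flow source, stroke at near end)
b1 stroke at J2  (J2 flow already set via bond 3)
b2 stroke at J2  (common-f at J2 fixed by 3)
b4 stroke at J3  (common-f at J3 fixed by 2)
b0 stroke at J1  (GY GY1: same side as bond 1)
b5 stroke at J1  (C1: C, integral causality)
b6 stroke at I1  (J1: last free bond brings flow in)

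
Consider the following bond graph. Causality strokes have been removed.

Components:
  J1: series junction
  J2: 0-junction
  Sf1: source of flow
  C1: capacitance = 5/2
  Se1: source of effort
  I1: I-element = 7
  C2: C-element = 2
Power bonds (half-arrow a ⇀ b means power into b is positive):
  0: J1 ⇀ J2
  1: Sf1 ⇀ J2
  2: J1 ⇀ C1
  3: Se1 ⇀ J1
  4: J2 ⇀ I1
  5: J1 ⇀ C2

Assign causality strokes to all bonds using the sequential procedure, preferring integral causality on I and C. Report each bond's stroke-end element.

#1 stroke→Sf1  (source Sf1 imposes f)
#3 stroke→J1  (source Se1 imposes e)
#2 stroke→J1  (C1 integral (e out))
#4 stroke→I1  (I1 outputs flow p/I1)
#0 stroke→J2  (closing 0-jn rule on J2)
#5 stroke→J1  (J1 flow already set via bond 0)

bond 0 |J2
bond 1 |Sf1
bond 2 |J1
bond 3 |J1
bond 4 |I1
bond 5 |J1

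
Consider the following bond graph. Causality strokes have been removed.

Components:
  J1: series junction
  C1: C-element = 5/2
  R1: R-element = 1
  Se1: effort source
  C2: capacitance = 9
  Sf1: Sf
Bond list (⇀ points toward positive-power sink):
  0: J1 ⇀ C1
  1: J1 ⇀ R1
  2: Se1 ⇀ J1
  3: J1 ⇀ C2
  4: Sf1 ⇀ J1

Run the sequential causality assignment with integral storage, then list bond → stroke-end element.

#0 |J1
#1 |J1
#2 |J1
#3 |J1
#4 |Sf1

b2 stroke→J1  (Se1 (Se) sets effort on bond)
b4 stroke→Sf1  (source Sf1 imposes f)
b0 stroke→J1  (1-jn J1 has f-setter on 4)
b1 stroke→J1  (J1: bond 4 brought flow, rest push out)
b3 stroke→J1  (common-f at J1 fixed by 4)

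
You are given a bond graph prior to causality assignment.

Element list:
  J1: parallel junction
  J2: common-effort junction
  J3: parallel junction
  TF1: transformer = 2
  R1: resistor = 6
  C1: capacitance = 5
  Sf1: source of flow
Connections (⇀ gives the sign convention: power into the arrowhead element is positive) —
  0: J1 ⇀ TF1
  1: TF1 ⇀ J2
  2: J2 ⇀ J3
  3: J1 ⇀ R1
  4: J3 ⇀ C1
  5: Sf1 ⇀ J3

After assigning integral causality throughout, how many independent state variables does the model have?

1  (C1 all integral)

b5 stroke→Sf1  (Sf1: flow source, stroke at near end)
b4 stroke→J3  (C1: C, integral causality)
b2 stroke→J2  (common-e at J3 fixed by 4)
b1 stroke→TF1  (J2 effort already set via bond 2)
b0 stroke→J1  (TF1 one-in-one-out from 1)
b3 stroke→R1  (common-e at J1 fixed by 0)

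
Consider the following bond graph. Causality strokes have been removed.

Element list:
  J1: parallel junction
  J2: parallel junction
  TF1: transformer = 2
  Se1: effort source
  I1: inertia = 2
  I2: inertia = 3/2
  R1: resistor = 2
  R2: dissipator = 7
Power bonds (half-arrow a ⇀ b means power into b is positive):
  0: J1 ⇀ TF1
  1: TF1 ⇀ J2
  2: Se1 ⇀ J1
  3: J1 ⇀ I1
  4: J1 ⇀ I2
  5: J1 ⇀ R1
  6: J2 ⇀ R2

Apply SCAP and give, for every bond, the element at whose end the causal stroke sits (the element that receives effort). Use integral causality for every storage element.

#0 stroke at TF1
#1 stroke at J2
#2 stroke at J1
#3 stroke at I1
#4 stroke at I2
#5 stroke at R1
#6 stroke at R2

#2 |J1  (source Se1 imposes e)
#0 |TF1  (J1: bond 2 brought effort, rest push out)
#3 |I1  (common-e at J1 fixed by 2)
#4 |I2  (J1: bond 2 brought effort, rest push out)
#5 |R1  (J1 effort already set via bond 2)
#1 |J2  (through TF1, causality passes straight; one stroke at TF1)
#6 |R2  (0-jn J2 has e-setter on 1)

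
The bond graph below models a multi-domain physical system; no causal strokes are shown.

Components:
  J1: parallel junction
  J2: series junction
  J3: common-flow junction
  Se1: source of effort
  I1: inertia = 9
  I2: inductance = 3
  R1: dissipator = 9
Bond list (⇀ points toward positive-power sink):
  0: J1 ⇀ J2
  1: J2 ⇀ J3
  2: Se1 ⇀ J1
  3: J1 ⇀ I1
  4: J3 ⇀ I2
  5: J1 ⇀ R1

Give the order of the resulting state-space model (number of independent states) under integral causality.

2  (I1, I2 all integral)

bond 2 |J1  (Se1 (Se) sets effort on bond)
bond 0 |J2  (J1 effort already set via bond 2)
bond 3 |I1  (J1: bond 2 brought effort, rest push out)
bond 5 |R1  (J1: bond 2 brought effort, rest push out)
bond 1 |J3  (closing 1-jn rule on J2)
bond 4 |I2  (only one flow-in slot at J3)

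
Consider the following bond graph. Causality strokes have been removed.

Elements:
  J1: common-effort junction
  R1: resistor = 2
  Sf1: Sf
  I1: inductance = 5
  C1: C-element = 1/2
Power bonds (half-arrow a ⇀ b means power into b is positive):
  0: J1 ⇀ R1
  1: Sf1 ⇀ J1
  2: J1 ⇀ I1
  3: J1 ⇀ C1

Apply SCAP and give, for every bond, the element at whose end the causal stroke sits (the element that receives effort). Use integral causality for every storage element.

b0 →R1
b1 →Sf1
b2 →I1
b3 →J1

b1 stroke→Sf1  (Sf1 (Sf) sets flow on bond)
b2 stroke→I1  (prefer integral on I1)
b3 stroke→J1  (C1 outputs effort q/C1)
b0 stroke→R1  (J1: bond 3 brought effort, rest push out)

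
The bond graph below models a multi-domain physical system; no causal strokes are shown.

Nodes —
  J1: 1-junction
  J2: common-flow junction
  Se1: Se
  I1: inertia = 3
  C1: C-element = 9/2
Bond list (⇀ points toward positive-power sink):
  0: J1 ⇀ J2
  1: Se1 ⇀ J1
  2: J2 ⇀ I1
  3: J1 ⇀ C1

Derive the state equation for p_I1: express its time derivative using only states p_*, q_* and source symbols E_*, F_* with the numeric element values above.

dp_I1/dt = E_Se1 - 2*q_C1/9

b1 stroke→J1  (source Se1 imposes e)
b2 stroke→I1  (I1 outputs flow p/I1)
b0 stroke→J2  (J2 flow already set via bond 2)
b3 stroke→J1  (J1 flow already set via bond 0)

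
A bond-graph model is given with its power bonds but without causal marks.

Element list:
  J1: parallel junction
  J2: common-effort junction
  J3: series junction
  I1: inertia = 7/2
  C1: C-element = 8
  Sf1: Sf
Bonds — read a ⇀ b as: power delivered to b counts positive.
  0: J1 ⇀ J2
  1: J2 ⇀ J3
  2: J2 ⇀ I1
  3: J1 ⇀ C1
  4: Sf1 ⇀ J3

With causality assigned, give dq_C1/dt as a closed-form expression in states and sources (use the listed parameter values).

β4 →Sf1  (Sf1 (Sf) sets flow on bond)
β1 →J3  (1-jn J3 has f-setter on 4)
β2 →I1  (I1 outputs flow p/I1)
β0 →J2  (closing 0-jn rule on J2)
β3 →J1  (J1 needs exactly one e-in)

dq_C1/dt = -F_Sf1 - 2*p_I1/7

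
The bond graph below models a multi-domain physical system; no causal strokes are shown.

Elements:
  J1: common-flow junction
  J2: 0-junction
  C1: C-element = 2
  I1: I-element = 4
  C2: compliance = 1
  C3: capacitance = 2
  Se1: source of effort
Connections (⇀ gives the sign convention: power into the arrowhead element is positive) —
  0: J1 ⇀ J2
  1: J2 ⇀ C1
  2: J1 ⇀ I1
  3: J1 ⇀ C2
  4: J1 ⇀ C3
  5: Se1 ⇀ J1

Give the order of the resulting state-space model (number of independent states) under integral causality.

b5 stroke→J1  (source Se1 imposes e)
b1 stroke→J2  (C1: C, integral causality)
b0 stroke→J1  (J2 effort already set via bond 1)
b2 stroke→I1  (I1 outputs flow p/I1)
b3 stroke→J1  (1-jn J1 has f-setter on 2)
b4 stroke→J1  (J1: bond 2 brought flow, rest push out)

4  (C1, C2, C3, I1 all integral)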